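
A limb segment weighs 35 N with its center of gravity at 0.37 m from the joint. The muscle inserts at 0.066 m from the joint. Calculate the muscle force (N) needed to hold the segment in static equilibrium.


F_muscle = W * d_load / d_muscle
F_muscle = 35 * 0.37 / 0.066
Numerator = 12.9500
F_muscle = 196.2121


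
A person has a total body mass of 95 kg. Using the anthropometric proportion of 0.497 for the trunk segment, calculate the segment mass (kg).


m_segment = body_mass * fraction
m_segment = 95 * 0.497
m_segment = 47.2150


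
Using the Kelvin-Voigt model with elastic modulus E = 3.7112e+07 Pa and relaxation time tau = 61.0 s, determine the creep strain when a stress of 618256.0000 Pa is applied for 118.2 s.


epsilon(t) = (sigma/E) * (1 - exp(-t/tau))
sigma/E = 618256.0000 / 3.7112e+07 = 0.0167
exp(-t/tau) = exp(-118.2 / 61.0) = 0.1440
epsilon = 0.0167 * (1 - 0.1440)
epsilon = 0.0143


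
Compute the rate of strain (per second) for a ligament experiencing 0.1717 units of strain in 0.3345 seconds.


strain_rate = delta_strain / delta_t
strain_rate = 0.1717 / 0.3345
strain_rate = 0.5133


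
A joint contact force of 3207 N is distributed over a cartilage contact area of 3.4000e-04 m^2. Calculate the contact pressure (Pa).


P = F / A
P = 3207 / 3.4000e-04
P = 9.4324e+06


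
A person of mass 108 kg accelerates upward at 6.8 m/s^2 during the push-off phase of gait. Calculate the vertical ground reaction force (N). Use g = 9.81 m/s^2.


GRF = m * (g + a)
GRF = 108 * (9.81 + 6.8)
GRF = 108 * 16.6100
GRF = 1793.8800


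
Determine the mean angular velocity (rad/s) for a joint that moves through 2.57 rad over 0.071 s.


omega = delta_theta / delta_t
omega = 2.57 / 0.071
omega = 36.1972


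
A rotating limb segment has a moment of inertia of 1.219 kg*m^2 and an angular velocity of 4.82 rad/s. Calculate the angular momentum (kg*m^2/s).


L = I * omega
L = 1.219 * 4.82
L = 5.8756


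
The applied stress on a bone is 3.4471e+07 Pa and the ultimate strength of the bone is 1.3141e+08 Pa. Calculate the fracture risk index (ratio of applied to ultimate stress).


FRI = applied / ultimate
FRI = 3.4471e+07 / 1.3141e+08
FRI = 0.2623


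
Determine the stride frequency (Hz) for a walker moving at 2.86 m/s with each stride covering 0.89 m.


f = v / stride_length
f = 2.86 / 0.89
f = 3.2135


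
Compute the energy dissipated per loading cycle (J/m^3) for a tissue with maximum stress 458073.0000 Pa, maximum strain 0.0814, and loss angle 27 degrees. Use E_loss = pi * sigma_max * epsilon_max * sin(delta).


E_loss = pi * sigma_max * epsilon_max * sin(delta)
delta = 27 deg = 0.4712 rad
sin(delta) = 0.4540
E_loss = pi * 458073.0000 * 0.0814 * 0.4540
E_loss = 53180.9066


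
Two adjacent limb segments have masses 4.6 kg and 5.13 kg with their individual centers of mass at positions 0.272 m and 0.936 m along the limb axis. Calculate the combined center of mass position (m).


COM = (m1*x1 + m2*x2) / (m1 + m2)
COM = (4.6*0.272 + 5.13*0.936) / (4.6 + 5.13)
Numerator = 6.0529
Denominator = 9.7300
COM = 0.6221


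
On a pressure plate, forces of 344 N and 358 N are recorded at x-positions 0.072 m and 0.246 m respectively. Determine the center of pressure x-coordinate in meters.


COP_x = (F1*x1 + F2*x2) / (F1 + F2)
COP_x = (344*0.072 + 358*0.246) / (344 + 358)
Numerator = 112.8360
Denominator = 702
COP_x = 0.1607


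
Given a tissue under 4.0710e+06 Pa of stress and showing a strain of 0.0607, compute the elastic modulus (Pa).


E = stress / strain
E = 4.0710e+06 / 0.0607
E = 6.7068e+07


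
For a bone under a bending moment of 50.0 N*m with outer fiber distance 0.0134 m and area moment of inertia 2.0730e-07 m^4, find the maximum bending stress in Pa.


sigma = M * c / I
sigma = 50.0 * 0.0134 / 2.0730e-07
M * c = 0.6700
sigma = 3.2320e+06


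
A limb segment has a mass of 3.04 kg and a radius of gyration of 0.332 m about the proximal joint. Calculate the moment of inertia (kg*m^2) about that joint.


I = m * k^2
I = 3.04 * 0.332^2
k^2 = 0.1102
I = 0.3351


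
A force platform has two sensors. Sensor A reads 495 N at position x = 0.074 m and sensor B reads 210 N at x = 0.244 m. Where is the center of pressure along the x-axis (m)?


COP_x = (F1*x1 + F2*x2) / (F1 + F2)
COP_x = (495*0.074 + 210*0.244) / (495 + 210)
Numerator = 87.8700
Denominator = 705
COP_x = 0.1246


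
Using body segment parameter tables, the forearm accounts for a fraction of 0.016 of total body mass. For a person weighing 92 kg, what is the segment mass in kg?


m_segment = body_mass * fraction
m_segment = 92 * 0.016
m_segment = 1.4720


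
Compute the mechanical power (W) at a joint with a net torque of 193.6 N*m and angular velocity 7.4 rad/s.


P = M * omega
P = 193.6 * 7.4
P = 1432.6400


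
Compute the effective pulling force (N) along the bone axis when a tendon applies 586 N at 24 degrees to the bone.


F_eff = F_tendon * cos(theta)
theta = 24 deg = 0.4189 rad
cos(theta) = 0.9135
F_eff = 586 * 0.9135
F_eff = 535.3376


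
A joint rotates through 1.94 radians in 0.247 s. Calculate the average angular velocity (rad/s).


omega = delta_theta / delta_t
omega = 1.94 / 0.247
omega = 7.8543


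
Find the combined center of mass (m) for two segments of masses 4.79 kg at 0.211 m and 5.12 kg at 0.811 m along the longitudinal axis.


COM = (m1*x1 + m2*x2) / (m1 + m2)
COM = (4.79*0.211 + 5.12*0.811) / (4.79 + 5.12)
Numerator = 5.1630
Denominator = 9.9100
COM = 0.5210


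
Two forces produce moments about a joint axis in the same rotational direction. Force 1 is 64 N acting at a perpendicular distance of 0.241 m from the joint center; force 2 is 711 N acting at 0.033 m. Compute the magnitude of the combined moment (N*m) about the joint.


M = F1 * d1 + F2 * d2
M = 64 * 0.241 + 711 * 0.033
M = 15.4240 + 23.4630
M = 38.8870


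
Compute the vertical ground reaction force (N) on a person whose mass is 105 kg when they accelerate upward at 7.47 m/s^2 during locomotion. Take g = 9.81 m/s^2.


GRF = m * (g + a)
GRF = 105 * (9.81 + 7.47)
GRF = 105 * 17.2800
GRF = 1814.4000


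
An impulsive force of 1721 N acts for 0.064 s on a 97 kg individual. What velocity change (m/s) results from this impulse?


J = F * dt = 1721 * 0.064 = 110.1440 N*s
delta_v = J / m
delta_v = 110.1440 / 97
delta_v = 1.1355


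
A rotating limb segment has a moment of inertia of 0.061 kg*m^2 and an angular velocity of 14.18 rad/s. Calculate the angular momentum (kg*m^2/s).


L = I * omega
L = 0.061 * 14.18
L = 0.8650


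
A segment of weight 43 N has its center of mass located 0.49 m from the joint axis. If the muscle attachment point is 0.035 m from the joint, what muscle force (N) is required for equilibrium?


F_muscle = W * d_load / d_muscle
F_muscle = 43 * 0.49 / 0.035
Numerator = 21.0700
F_muscle = 602.0000


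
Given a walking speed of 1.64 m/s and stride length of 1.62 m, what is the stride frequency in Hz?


f = v / stride_length
f = 1.64 / 1.62
f = 1.0123


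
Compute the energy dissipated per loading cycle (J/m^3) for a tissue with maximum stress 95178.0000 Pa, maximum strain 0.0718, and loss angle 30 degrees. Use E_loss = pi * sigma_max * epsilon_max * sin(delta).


E_loss = pi * sigma_max * epsilon_max * sin(delta)
delta = 30 deg = 0.5236 rad
sin(delta) = 0.5000
E_loss = pi * 95178.0000 * 0.0718 * 0.5000
E_loss = 10734.4772


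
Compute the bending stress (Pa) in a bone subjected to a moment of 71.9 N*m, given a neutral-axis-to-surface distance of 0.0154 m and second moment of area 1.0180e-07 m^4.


sigma = M * c / I
sigma = 71.9 * 0.0154 / 1.0180e-07
M * c = 1.1073
sigma = 1.0877e+07


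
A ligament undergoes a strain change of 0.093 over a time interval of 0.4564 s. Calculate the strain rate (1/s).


strain_rate = delta_strain / delta_t
strain_rate = 0.093 / 0.4564
strain_rate = 0.2038


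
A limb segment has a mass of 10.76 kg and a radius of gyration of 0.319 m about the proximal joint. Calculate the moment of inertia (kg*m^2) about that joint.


I = m * k^2
I = 10.76 * 0.319^2
k^2 = 0.1018
I = 1.0949


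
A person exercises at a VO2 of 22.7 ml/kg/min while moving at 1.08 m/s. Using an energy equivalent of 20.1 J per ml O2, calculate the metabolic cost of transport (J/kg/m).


Power per kg = VO2 * 20.1 / 60
Power per kg = 22.7 * 20.1 / 60 = 7.6045 W/kg
Cost = power_per_kg / speed
Cost = 7.6045 / 1.08
Cost = 7.0412


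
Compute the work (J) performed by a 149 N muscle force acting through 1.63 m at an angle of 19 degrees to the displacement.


W = F * d * cos(theta)
theta = 19 deg = 0.3316 rad
cos(theta) = 0.9455
W = 149 * 1.63 * 0.9455
W = 229.6381


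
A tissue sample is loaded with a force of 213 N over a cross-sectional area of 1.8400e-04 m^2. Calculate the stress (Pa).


stress = F / A
stress = 213 / 1.8400e-04
stress = 1.1576e+06


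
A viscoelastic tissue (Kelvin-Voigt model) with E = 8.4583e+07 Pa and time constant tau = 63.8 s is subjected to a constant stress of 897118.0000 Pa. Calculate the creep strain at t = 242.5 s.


epsilon(t) = (sigma/E) * (1 - exp(-t/tau))
sigma/E = 897118.0000 / 8.4583e+07 = 0.0106
exp(-t/tau) = exp(-242.5 / 63.8) = 0.0223
epsilon = 0.0106 * (1 - 0.0223)
epsilon = 0.0104


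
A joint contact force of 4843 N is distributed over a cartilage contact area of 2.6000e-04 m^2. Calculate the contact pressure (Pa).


P = F / A
P = 4843 / 2.6000e-04
P = 1.8627e+07


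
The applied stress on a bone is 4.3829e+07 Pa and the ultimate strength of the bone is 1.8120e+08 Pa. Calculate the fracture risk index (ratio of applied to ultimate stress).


FRI = applied / ultimate
FRI = 4.3829e+07 / 1.8120e+08
FRI = 0.2419


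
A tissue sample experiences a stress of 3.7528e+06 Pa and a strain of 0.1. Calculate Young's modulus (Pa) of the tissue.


E = stress / strain
E = 3.7528e+06 / 0.1
E = 3.7528e+07


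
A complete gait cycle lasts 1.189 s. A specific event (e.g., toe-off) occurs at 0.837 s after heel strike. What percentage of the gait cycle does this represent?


pct = (event_time / cycle_time) * 100
pct = (0.837 / 1.189) * 100
ratio = 0.7040
pct = 70.3953


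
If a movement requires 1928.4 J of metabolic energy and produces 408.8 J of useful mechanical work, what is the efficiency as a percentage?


eta = (W_mech / E_meta) * 100
eta = (408.8 / 1928.4) * 100
ratio = 0.2120
eta = 21.1989


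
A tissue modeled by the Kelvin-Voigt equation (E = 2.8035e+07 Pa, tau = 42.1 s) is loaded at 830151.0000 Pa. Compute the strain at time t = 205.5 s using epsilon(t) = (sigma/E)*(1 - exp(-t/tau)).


epsilon(t) = (sigma/E) * (1 - exp(-t/tau))
sigma/E = 830151.0000 / 2.8035e+07 = 0.0296
exp(-t/tau) = exp(-205.5 / 42.1) = 0.0076
epsilon = 0.0296 * (1 - 0.0076)
epsilon = 0.0294


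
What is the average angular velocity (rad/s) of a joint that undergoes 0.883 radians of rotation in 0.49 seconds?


omega = delta_theta / delta_t
omega = 0.883 / 0.49
omega = 1.8020


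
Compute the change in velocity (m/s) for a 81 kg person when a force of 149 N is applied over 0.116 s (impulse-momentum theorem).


J = F * dt = 149 * 0.116 = 17.2840 N*s
delta_v = J / m
delta_v = 17.2840 / 81
delta_v = 0.2134


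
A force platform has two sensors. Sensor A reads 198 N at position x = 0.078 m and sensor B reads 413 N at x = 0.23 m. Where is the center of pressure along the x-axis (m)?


COP_x = (F1*x1 + F2*x2) / (F1 + F2)
COP_x = (198*0.078 + 413*0.23) / (198 + 413)
Numerator = 110.4340
Denominator = 611
COP_x = 0.1807


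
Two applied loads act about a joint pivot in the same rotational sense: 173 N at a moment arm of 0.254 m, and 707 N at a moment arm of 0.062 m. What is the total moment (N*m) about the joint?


M = F1 * d1 + F2 * d2
M = 173 * 0.254 + 707 * 0.062
M = 43.9420 + 43.8340
M = 87.7760


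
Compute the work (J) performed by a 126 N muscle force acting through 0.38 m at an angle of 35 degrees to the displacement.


W = F * d * cos(theta)
theta = 35 deg = 0.6109 rad
cos(theta) = 0.8192
W = 126 * 0.38 * 0.8192
W = 39.2210


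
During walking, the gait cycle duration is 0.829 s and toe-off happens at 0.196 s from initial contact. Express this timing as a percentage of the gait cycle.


pct = (event_time / cycle_time) * 100
pct = (0.196 / 0.829) * 100
ratio = 0.2364
pct = 23.6429


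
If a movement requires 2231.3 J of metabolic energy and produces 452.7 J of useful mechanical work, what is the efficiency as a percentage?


eta = (W_mech / E_meta) * 100
eta = (452.7 / 2231.3) * 100
ratio = 0.2029
eta = 20.2886


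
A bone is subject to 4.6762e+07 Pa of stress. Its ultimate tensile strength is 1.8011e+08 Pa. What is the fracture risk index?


FRI = applied / ultimate
FRI = 4.6762e+07 / 1.8011e+08
FRI = 0.2596


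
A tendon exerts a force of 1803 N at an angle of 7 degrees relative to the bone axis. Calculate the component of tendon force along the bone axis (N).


F_eff = F_tendon * cos(theta)
theta = 7 deg = 0.1222 rad
cos(theta) = 0.9925
F_eff = 1803 * 0.9925
F_eff = 1789.5607


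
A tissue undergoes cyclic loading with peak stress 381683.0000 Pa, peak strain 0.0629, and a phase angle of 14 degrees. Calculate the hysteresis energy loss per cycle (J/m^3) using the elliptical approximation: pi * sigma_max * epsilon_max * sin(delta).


E_loss = pi * sigma_max * epsilon_max * sin(delta)
delta = 14 deg = 0.2443 rad
sin(delta) = 0.2419
E_loss = pi * 381683.0000 * 0.0629 * 0.2419
E_loss = 18246.4555


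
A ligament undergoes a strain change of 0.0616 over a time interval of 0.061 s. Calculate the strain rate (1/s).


strain_rate = delta_strain / delta_t
strain_rate = 0.0616 / 0.061
strain_rate = 1.0098


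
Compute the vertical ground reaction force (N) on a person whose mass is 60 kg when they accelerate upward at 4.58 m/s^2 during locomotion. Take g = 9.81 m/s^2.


GRF = m * (g + a)
GRF = 60 * (9.81 + 4.58)
GRF = 60 * 14.3900
GRF = 863.4000


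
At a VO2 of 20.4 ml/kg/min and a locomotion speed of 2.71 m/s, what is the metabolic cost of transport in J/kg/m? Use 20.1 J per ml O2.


Power per kg = VO2 * 20.1 / 60
Power per kg = 20.4 * 20.1 / 60 = 6.8340 W/kg
Cost = power_per_kg / speed
Cost = 6.8340 / 2.71
Cost = 2.5218


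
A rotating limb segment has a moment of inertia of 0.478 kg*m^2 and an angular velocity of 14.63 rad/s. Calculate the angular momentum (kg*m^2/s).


L = I * omega
L = 0.478 * 14.63
L = 6.9931


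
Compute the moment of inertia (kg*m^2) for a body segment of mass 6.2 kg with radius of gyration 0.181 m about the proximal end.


I = m * k^2
I = 6.2 * 0.181^2
k^2 = 0.0328
I = 0.2031


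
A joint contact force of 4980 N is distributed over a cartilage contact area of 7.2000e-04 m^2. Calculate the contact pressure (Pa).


P = F / A
P = 4980 / 7.2000e-04
P = 6.9167e+06


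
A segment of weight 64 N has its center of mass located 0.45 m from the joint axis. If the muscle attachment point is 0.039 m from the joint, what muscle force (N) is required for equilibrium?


F_muscle = W * d_load / d_muscle
F_muscle = 64 * 0.45 / 0.039
Numerator = 28.8000
F_muscle = 738.4615


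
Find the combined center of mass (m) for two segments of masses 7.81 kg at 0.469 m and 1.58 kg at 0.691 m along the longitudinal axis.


COM = (m1*x1 + m2*x2) / (m1 + m2)
COM = (7.81*0.469 + 1.58*0.691) / (7.81 + 1.58)
Numerator = 4.7547
Denominator = 9.3900
COM = 0.5064


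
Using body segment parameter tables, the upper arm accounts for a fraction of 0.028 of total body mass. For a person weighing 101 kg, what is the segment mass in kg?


m_segment = body_mass * fraction
m_segment = 101 * 0.028
m_segment = 2.8280


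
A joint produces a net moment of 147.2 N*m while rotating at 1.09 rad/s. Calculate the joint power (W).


P = M * omega
P = 147.2 * 1.09
P = 160.4480


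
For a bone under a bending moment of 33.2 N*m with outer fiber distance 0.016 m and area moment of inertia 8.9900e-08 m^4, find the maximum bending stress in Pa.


sigma = M * c / I
sigma = 33.2 * 0.016 / 8.9900e-08
M * c = 0.5312
sigma = 5.9088e+06


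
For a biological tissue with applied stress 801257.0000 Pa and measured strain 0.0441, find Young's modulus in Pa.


E = stress / strain
E = 801257.0000 / 0.0441
E = 1.8169e+07


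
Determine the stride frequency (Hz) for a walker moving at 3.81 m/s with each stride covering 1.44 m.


f = v / stride_length
f = 3.81 / 1.44
f = 2.6458


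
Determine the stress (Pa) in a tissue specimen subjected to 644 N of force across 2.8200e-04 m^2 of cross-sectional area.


stress = F / A
stress = 644 / 2.8200e-04
stress = 2.2837e+06


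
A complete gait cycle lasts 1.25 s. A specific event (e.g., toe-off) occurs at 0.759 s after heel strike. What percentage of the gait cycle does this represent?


pct = (event_time / cycle_time) * 100
pct = (0.759 / 1.25) * 100
ratio = 0.6072
pct = 60.7200


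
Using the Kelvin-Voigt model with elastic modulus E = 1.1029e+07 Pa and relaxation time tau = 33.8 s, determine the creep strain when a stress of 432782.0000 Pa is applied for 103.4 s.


epsilon(t) = (sigma/E) * (1 - exp(-t/tau))
sigma/E = 432782.0000 / 1.1029e+07 = 0.0392
exp(-t/tau) = exp(-103.4 / 33.8) = 0.0469
epsilon = 0.0392 * (1 - 0.0469)
epsilon = 0.0374


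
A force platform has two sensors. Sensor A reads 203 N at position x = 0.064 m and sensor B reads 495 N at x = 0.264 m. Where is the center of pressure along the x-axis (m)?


COP_x = (F1*x1 + F2*x2) / (F1 + F2)
COP_x = (203*0.064 + 495*0.264) / (203 + 495)
Numerator = 143.6720
Denominator = 698
COP_x = 0.2058


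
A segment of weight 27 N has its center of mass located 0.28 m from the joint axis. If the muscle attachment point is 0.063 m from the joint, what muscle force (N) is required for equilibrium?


F_muscle = W * d_load / d_muscle
F_muscle = 27 * 0.28 / 0.063
Numerator = 7.5600
F_muscle = 120.0000


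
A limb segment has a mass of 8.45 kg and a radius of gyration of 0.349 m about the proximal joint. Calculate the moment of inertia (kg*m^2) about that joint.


I = m * k^2
I = 8.45 * 0.349^2
k^2 = 0.1218
I = 1.0292


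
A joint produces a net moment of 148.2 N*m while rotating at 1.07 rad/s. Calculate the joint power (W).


P = M * omega
P = 148.2 * 1.07
P = 158.5740


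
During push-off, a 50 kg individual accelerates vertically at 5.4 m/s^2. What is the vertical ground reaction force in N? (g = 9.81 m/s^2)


GRF = m * (g + a)
GRF = 50 * (9.81 + 5.4)
GRF = 50 * 15.2100
GRF = 760.5000


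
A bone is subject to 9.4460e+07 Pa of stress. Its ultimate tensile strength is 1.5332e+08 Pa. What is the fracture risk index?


FRI = applied / ultimate
FRI = 9.4460e+07 / 1.5332e+08
FRI = 0.6161


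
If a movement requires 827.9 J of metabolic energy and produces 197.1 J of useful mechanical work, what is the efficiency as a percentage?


eta = (W_mech / E_meta) * 100
eta = (197.1 / 827.9) * 100
ratio = 0.2381
eta = 23.8072


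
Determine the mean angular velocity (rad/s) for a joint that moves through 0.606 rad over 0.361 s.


omega = delta_theta / delta_t
omega = 0.606 / 0.361
omega = 1.6787


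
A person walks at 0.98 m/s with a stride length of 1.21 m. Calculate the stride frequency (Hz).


f = v / stride_length
f = 0.98 / 1.21
f = 0.8099


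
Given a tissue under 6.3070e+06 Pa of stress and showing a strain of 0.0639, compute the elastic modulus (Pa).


E = stress / strain
E = 6.3070e+06 / 0.0639
E = 9.8701e+07


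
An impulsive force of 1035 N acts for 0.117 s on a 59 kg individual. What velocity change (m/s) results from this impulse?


J = F * dt = 1035 * 0.117 = 121.0950 N*s
delta_v = J / m
delta_v = 121.0950 / 59
delta_v = 2.0525


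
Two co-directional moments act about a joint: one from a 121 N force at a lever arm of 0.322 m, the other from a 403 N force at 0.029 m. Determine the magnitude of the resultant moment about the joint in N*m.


M = F1 * d1 + F2 * d2
M = 121 * 0.322 + 403 * 0.029
M = 38.9620 + 11.6870
M = 50.6490


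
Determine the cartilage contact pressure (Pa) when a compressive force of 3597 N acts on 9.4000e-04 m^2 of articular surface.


P = F / A
P = 3597 / 9.4000e-04
P = 3.8266e+06


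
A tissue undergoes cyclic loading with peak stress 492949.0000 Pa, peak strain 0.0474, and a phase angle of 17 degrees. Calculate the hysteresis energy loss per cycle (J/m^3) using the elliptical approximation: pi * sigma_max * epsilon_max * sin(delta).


E_loss = pi * sigma_max * epsilon_max * sin(delta)
delta = 17 deg = 0.2967 rad
sin(delta) = 0.2924
E_loss = pi * 492949.0000 * 0.0474 * 0.2924
E_loss = 21461.7704


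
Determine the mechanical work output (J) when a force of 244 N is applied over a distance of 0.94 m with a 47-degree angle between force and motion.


W = F * d * cos(theta)
theta = 47 deg = 0.8203 rad
cos(theta) = 0.6820
W = 244 * 0.94 * 0.6820
W = 156.4231


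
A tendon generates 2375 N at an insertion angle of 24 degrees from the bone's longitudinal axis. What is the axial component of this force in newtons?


F_eff = F_tendon * cos(theta)
theta = 24 deg = 0.4189 rad
cos(theta) = 0.9135
F_eff = 2375 * 0.9135
F_eff = 2169.6705


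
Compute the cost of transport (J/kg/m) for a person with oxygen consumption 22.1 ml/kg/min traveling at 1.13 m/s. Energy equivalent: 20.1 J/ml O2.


Power per kg = VO2 * 20.1 / 60
Power per kg = 22.1 * 20.1 / 60 = 7.4035 W/kg
Cost = power_per_kg / speed
Cost = 7.4035 / 1.13
Cost = 6.5518


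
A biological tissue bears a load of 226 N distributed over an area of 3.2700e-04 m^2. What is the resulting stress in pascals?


stress = F / A
stress = 226 / 3.2700e-04
stress = 691131.4985


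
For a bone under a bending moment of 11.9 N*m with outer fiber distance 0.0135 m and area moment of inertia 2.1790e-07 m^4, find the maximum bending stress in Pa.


sigma = M * c / I
sigma = 11.9 * 0.0135 / 2.1790e-07
M * c = 0.1607
sigma = 737264.8004


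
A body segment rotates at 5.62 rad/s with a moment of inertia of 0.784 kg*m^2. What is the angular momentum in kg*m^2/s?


L = I * omega
L = 0.784 * 5.62
L = 4.4061


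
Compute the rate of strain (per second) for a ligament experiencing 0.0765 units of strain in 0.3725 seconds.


strain_rate = delta_strain / delta_t
strain_rate = 0.0765 / 0.3725
strain_rate = 0.2054


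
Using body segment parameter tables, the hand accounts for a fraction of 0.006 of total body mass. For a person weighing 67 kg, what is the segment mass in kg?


m_segment = body_mass * fraction
m_segment = 67 * 0.006
m_segment = 0.4020


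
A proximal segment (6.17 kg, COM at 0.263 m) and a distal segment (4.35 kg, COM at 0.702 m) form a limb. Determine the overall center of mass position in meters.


COM = (m1*x1 + m2*x2) / (m1 + m2)
COM = (6.17*0.263 + 4.35*0.702) / (6.17 + 4.35)
Numerator = 4.6764
Denominator = 10.5200
COM = 0.4445


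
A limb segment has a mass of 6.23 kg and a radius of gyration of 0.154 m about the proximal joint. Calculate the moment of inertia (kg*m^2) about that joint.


I = m * k^2
I = 6.23 * 0.154^2
k^2 = 0.0237
I = 0.1478


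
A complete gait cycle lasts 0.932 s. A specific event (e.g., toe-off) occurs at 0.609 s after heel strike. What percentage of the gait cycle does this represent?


pct = (event_time / cycle_time) * 100
pct = (0.609 / 0.932) * 100
ratio = 0.6534
pct = 65.3433


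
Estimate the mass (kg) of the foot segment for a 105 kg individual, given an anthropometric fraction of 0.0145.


m_segment = body_mass * fraction
m_segment = 105 * 0.0145
m_segment = 1.5225


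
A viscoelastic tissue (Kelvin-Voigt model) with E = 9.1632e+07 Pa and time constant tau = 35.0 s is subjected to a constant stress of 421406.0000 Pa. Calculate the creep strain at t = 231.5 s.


epsilon(t) = (sigma/E) * (1 - exp(-t/tau))
sigma/E = 421406.0000 / 9.1632e+07 = 0.0046
exp(-t/tau) = exp(-231.5 / 35.0) = 0.0013
epsilon = 0.0046 * (1 - 0.0013)
epsilon = 0.0046


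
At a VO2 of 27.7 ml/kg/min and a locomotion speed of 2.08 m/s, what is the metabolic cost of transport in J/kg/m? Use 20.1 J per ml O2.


Power per kg = VO2 * 20.1 / 60
Power per kg = 27.7 * 20.1 / 60 = 9.2795 W/kg
Cost = power_per_kg / speed
Cost = 9.2795 / 2.08
Cost = 4.4613


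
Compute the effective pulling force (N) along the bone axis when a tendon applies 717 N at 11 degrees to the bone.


F_eff = F_tendon * cos(theta)
theta = 11 deg = 0.1920 rad
cos(theta) = 0.9816
F_eff = 717 * 0.9816
F_eff = 703.8267


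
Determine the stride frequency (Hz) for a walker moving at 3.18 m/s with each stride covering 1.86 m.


f = v / stride_length
f = 3.18 / 1.86
f = 1.7097


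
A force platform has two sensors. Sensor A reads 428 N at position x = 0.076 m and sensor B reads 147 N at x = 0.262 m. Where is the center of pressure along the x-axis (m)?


COP_x = (F1*x1 + F2*x2) / (F1 + F2)
COP_x = (428*0.076 + 147*0.262) / (428 + 147)
Numerator = 71.0420
Denominator = 575
COP_x = 0.1236


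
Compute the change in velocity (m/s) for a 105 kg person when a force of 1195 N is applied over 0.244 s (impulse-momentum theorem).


J = F * dt = 1195 * 0.244 = 291.5800 N*s
delta_v = J / m
delta_v = 291.5800 / 105
delta_v = 2.7770


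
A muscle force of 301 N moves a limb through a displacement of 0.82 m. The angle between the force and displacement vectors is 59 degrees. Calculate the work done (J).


W = F * d * cos(theta)
theta = 59 deg = 1.0297 rad
cos(theta) = 0.5150
W = 301 * 0.82 * 0.5150
W = 127.1217


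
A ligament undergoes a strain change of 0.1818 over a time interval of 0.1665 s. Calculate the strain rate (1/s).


strain_rate = delta_strain / delta_t
strain_rate = 0.1818 / 0.1665
strain_rate = 1.0919


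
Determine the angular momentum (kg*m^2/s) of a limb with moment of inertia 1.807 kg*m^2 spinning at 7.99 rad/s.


L = I * omega
L = 1.807 * 7.99
L = 14.4379


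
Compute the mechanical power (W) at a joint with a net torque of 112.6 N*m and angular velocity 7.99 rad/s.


P = M * omega
P = 112.6 * 7.99
P = 899.6740


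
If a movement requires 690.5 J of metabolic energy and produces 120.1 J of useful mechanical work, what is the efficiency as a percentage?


eta = (W_mech / E_meta) * 100
eta = (120.1 / 690.5) * 100
ratio = 0.1739
eta = 17.3932


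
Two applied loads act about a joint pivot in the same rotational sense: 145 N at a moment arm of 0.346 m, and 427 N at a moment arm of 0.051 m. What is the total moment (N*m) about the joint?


M = F1 * d1 + F2 * d2
M = 145 * 0.346 + 427 * 0.051
M = 50.1700 + 21.7770
M = 71.9470


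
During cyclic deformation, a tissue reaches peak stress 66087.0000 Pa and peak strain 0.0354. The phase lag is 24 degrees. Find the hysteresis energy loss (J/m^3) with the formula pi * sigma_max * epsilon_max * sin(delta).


E_loss = pi * sigma_max * epsilon_max * sin(delta)
delta = 24 deg = 0.4189 rad
sin(delta) = 0.4067
E_loss = pi * 66087.0000 * 0.0354 * 0.4067
E_loss = 2989.3893


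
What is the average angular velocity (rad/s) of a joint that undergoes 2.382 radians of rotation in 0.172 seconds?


omega = delta_theta / delta_t
omega = 2.382 / 0.172
omega = 13.8488


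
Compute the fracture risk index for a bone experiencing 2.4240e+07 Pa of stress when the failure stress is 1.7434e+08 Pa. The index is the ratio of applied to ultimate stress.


FRI = applied / ultimate
FRI = 2.4240e+07 / 1.7434e+08
FRI = 0.1390


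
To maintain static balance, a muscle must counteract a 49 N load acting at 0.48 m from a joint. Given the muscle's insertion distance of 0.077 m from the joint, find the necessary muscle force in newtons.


F_muscle = W * d_load / d_muscle
F_muscle = 49 * 0.48 / 0.077
Numerator = 23.5200
F_muscle = 305.4545


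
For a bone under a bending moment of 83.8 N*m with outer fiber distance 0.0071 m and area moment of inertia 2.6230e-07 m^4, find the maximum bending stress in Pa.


sigma = M * c / I
sigma = 83.8 * 0.0071 / 2.6230e-07
M * c = 0.5950
sigma = 2.2683e+06


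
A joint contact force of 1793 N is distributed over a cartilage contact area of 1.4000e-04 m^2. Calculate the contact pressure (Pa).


P = F / A
P = 1793 / 1.4000e-04
P = 1.2807e+07


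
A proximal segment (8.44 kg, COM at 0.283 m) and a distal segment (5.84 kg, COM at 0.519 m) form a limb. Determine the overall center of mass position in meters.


COM = (m1*x1 + m2*x2) / (m1 + m2)
COM = (8.44*0.283 + 5.84*0.519) / (8.44 + 5.84)
Numerator = 5.4195
Denominator = 14.2800
COM = 0.3795


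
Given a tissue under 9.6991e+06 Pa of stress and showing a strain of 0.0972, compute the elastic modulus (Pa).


E = stress / strain
E = 9.6991e+06 / 0.0972
E = 9.9785e+07


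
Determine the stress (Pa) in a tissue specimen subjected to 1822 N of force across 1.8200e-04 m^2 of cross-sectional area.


stress = F / A
stress = 1822 / 1.8200e-04
stress = 1.0011e+07


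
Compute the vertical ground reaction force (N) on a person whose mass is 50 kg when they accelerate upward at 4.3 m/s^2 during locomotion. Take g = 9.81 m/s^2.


GRF = m * (g + a)
GRF = 50 * (9.81 + 4.3)
GRF = 50 * 14.1100
GRF = 705.5000


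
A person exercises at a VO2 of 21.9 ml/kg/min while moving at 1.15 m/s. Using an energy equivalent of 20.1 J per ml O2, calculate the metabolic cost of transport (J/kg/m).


Power per kg = VO2 * 20.1 / 60
Power per kg = 21.9 * 20.1 / 60 = 7.3365 W/kg
Cost = power_per_kg / speed
Cost = 7.3365 / 1.15
Cost = 6.3796


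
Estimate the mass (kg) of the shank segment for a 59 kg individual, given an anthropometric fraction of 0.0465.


m_segment = body_mass * fraction
m_segment = 59 * 0.0465
m_segment = 2.7435


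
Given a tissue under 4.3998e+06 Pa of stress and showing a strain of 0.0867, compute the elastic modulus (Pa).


E = stress / strain
E = 4.3998e+06 / 0.0867
E = 5.0747e+07


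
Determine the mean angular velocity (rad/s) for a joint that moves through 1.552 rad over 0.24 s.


omega = delta_theta / delta_t
omega = 1.552 / 0.24
omega = 6.4667


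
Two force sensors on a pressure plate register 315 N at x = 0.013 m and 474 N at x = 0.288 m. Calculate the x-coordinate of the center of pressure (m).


COP_x = (F1*x1 + F2*x2) / (F1 + F2)
COP_x = (315*0.013 + 474*0.288) / (315 + 474)
Numerator = 140.6070
Denominator = 789
COP_x = 0.1782


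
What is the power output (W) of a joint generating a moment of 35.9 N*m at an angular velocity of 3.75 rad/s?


P = M * omega
P = 35.9 * 3.75
P = 134.6250


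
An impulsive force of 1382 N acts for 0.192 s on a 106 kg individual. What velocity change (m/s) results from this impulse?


J = F * dt = 1382 * 0.192 = 265.3440 N*s
delta_v = J / m
delta_v = 265.3440 / 106
delta_v = 2.5032


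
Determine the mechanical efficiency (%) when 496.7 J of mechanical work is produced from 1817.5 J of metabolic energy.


eta = (W_mech / E_meta) * 100
eta = (496.7 / 1817.5) * 100
ratio = 0.2733
eta = 27.3287


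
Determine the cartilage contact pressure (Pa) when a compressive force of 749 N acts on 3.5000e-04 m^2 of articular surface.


P = F / A
P = 749 / 3.5000e-04
P = 2.1400e+06


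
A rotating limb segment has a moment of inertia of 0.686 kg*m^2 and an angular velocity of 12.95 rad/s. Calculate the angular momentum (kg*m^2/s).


L = I * omega
L = 0.686 * 12.95
L = 8.8837


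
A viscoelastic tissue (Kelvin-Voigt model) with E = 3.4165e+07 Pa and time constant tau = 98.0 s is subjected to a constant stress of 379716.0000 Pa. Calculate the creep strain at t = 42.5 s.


epsilon(t) = (sigma/E) * (1 - exp(-t/tau))
sigma/E = 379716.0000 / 3.4165e+07 = 0.0111
exp(-t/tau) = exp(-42.5 / 98.0) = 0.6481
epsilon = 0.0111 * (1 - 0.6481)
epsilon = 0.0039


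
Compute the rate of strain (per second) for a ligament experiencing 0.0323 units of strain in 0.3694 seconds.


strain_rate = delta_strain / delta_t
strain_rate = 0.0323 / 0.3694
strain_rate = 0.0874


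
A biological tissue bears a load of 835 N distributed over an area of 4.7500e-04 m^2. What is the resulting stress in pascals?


stress = F / A
stress = 835 / 4.7500e-04
stress = 1.7579e+06


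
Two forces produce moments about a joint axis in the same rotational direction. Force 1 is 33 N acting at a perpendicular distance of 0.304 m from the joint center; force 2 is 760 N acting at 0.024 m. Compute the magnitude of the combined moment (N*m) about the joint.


M = F1 * d1 + F2 * d2
M = 33 * 0.304 + 760 * 0.024
M = 10.0320 + 18.2400
M = 28.2720


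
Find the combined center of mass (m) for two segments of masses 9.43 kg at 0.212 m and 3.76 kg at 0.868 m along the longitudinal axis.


COM = (m1*x1 + m2*x2) / (m1 + m2)
COM = (9.43*0.212 + 3.76*0.868) / (9.43 + 3.76)
Numerator = 5.2628
Denominator = 13.1900
COM = 0.3990


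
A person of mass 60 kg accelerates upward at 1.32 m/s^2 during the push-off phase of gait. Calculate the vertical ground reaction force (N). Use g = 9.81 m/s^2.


GRF = m * (g + a)
GRF = 60 * (9.81 + 1.32)
GRF = 60 * 11.1300
GRF = 667.8000


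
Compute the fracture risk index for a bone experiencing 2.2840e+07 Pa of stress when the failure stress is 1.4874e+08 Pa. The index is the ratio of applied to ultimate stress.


FRI = applied / ultimate
FRI = 2.2840e+07 / 1.4874e+08
FRI = 0.1536


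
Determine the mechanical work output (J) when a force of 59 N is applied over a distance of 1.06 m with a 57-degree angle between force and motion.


W = F * d * cos(theta)
theta = 57 deg = 0.9948 rad
cos(theta) = 0.5446
W = 59 * 1.06 * 0.5446
W = 34.0617


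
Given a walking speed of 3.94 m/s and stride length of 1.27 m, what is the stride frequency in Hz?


f = v / stride_length
f = 3.94 / 1.27
f = 3.1024


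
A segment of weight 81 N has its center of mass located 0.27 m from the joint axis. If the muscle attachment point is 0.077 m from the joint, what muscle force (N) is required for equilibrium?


F_muscle = W * d_load / d_muscle
F_muscle = 81 * 0.27 / 0.077
Numerator = 21.8700
F_muscle = 284.0260


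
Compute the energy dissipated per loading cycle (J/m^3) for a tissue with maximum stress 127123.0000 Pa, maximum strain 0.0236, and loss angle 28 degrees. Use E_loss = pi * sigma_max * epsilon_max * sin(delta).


E_loss = pi * sigma_max * epsilon_max * sin(delta)
delta = 28 deg = 0.4887 rad
sin(delta) = 0.4695
E_loss = pi * 127123.0000 * 0.0236 * 0.4695
E_loss = 4424.8169


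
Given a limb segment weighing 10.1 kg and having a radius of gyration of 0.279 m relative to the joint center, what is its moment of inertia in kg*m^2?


I = m * k^2
I = 10.1 * 0.279^2
k^2 = 0.0778
I = 0.7862


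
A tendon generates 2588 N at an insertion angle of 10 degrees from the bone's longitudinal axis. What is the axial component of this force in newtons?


F_eff = F_tendon * cos(theta)
theta = 10 deg = 0.1745 rad
cos(theta) = 0.9848
F_eff = 2588 * 0.9848
F_eff = 2548.6825


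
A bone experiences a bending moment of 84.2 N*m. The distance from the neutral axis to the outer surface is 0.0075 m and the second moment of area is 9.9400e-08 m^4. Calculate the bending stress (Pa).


sigma = M * c / I
sigma = 84.2 * 0.0075 / 9.9400e-08
M * c = 0.6315
sigma = 6.3531e+06


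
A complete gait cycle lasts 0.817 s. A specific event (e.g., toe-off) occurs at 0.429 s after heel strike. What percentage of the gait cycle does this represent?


pct = (event_time / cycle_time) * 100
pct = (0.429 / 0.817) * 100
ratio = 0.5251
pct = 52.5092


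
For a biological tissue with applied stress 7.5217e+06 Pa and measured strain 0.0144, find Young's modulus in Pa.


E = stress / strain
E = 7.5217e+06 / 0.0144
E = 5.2234e+08


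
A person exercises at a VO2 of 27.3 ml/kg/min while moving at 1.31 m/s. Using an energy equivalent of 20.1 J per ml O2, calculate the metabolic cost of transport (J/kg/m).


Power per kg = VO2 * 20.1 / 60
Power per kg = 27.3 * 20.1 / 60 = 9.1455 W/kg
Cost = power_per_kg / speed
Cost = 9.1455 / 1.31
Cost = 6.9813


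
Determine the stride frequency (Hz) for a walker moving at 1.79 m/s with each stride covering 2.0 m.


f = v / stride_length
f = 1.79 / 2.0
f = 0.8950


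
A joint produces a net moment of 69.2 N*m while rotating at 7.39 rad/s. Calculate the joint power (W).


P = M * omega
P = 69.2 * 7.39
P = 511.3880


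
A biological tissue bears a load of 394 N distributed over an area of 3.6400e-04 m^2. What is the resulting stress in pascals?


stress = F / A
stress = 394 / 3.6400e-04
stress = 1.0824e+06


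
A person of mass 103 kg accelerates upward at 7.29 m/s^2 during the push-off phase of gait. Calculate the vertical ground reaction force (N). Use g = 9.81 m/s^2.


GRF = m * (g + a)
GRF = 103 * (9.81 + 7.29)
GRF = 103 * 17.1000
GRF = 1761.3000


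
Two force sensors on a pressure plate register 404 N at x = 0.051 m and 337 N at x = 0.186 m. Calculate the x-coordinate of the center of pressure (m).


COP_x = (F1*x1 + F2*x2) / (F1 + F2)
COP_x = (404*0.051 + 337*0.186) / (404 + 337)
Numerator = 83.2860
Denominator = 741
COP_x = 0.1124


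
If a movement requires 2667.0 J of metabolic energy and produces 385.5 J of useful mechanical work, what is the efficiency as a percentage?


eta = (W_mech / E_meta) * 100
eta = (385.5 / 2667.0) * 100
ratio = 0.1445
eta = 14.4544


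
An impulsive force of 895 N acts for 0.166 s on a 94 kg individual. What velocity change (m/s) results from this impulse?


J = F * dt = 895 * 0.166 = 148.5700 N*s
delta_v = J / m
delta_v = 148.5700 / 94
delta_v = 1.5805


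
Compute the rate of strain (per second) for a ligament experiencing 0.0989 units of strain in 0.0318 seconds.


strain_rate = delta_strain / delta_t
strain_rate = 0.0989 / 0.0318
strain_rate = 3.1101


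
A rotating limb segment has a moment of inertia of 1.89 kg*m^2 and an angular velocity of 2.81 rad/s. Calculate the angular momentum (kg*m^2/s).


L = I * omega
L = 1.89 * 2.81
L = 5.3109


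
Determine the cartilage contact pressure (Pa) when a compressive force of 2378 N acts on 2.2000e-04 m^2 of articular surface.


P = F / A
P = 2378 / 2.2000e-04
P = 1.0809e+07


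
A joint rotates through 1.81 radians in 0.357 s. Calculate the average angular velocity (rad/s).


omega = delta_theta / delta_t
omega = 1.81 / 0.357
omega = 5.0700


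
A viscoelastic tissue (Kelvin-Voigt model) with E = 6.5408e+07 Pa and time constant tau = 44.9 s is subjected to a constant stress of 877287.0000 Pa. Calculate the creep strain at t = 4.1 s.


epsilon(t) = (sigma/E) * (1 - exp(-t/tau))
sigma/E = 877287.0000 / 6.5408e+07 = 0.0134
exp(-t/tau) = exp(-4.1 / 44.9) = 0.9127
epsilon = 0.0134 * (1 - 0.9127)
epsilon = 0.0012


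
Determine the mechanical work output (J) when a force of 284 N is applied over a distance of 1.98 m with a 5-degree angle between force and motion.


W = F * d * cos(theta)
theta = 5 deg = 0.0873 rad
cos(theta) = 0.9962
W = 284 * 1.98 * 0.9962
W = 560.1802


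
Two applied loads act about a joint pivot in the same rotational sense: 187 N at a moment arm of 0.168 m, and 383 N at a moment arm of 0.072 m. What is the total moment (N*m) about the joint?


M = F1 * d1 + F2 * d2
M = 187 * 0.168 + 383 * 0.072
M = 31.4160 + 27.5760
M = 58.9920


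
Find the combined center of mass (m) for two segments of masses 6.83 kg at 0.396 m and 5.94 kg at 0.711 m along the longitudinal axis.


COM = (m1*x1 + m2*x2) / (m1 + m2)
COM = (6.83*0.396 + 5.94*0.711) / (6.83 + 5.94)
Numerator = 6.9280
Denominator = 12.7700
COM = 0.5425


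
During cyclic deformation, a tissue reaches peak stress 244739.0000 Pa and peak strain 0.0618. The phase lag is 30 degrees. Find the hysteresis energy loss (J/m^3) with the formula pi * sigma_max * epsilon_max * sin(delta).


E_loss = pi * sigma_max * epsilon_max * sin(delta)
delta = 30 deg = 0.5236 rad
sin(delta) = 0.5000
E_loss = pi * 244739.0000 * 0.0618 * 0.5000
E_loss = 23758.0906
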